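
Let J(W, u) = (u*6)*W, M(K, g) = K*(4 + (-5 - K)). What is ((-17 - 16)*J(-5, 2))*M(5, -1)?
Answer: -59400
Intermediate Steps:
M(K, g) = K*(-1 - K)
J(W, u) = 6*W*u (J(W, u) = (6*u)*W = 6*W*u)
((-17 - 16)*J(-5, 2))*M(5, -1) = ((-17 - 16)*(6*(-5)*2))*(-1*5*(1 + 5)) = (-33*(-60))*(-1*5*6) = 1980*(-30) = -59400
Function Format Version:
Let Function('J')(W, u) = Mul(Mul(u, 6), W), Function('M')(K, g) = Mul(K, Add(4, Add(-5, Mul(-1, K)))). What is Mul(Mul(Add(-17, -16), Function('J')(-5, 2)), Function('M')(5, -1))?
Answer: -59400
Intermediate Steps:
Function('M')(K, g) = Mul(K, Add(-1, Mul(-1, K)))
Function('J')(W, u) = Mul(6, W, u) (Function('J')(W, u) = Mul(Mul(6, u), W) = Mul(6, W, u))
Mul(Mul(Add(-17, -16), Function('J')(-5, 2)), Function('M')(5, -1)) = Mul(Mul(Add(-17, -16), Mul(6, -5, 2)), Mul(-1, 5, Add(1, 5))) = Mul(Mul(-33, -60), Mul(-1, 5, 6)) = Mul(1980, -30) = -59400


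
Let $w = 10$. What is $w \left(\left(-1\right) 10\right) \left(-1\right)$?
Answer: $100$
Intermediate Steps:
$w \left(\left(-1\right) 10\right) \left(-1\right) = 10 \left(\left(-1\right) 10\right) \left(-1\right) = 10 \left(-10\right) \left(-1\right) = \left(-100\right) \left(-1\right) = 100$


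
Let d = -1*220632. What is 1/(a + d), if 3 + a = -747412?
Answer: -1/968047 ≈ -1.0330e-6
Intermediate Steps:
d = -220632
a = -747415 (a = -3 - 747412 = -747415)
1/(a + d) = 1/(-747415 - 220632) = 1/(-968047) = -1/968047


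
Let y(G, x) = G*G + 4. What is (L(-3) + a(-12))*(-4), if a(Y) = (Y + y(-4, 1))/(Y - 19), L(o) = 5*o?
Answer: 1892/31 ≈ 61.032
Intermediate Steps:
y(G, x) = 4 + G² (y(G, x) = G² + 4 = 4 + G²)
a(Y) = (20 + Y)/(-19 + Y) (a(Y) = (Y + (4 + (-4)²))/(Y - 19) = (Y + (4 + 16))/(-19 + Y) = (Y + 20)/(-19 + Y) = (20 + Y)/(-19 + Y))
(L(-3) + a(-12))*(-4) = (5*(-3) + (20 - 12)/(-19 - 12))*(-4) = (-15 + 8/(-31))*(-4) = (-15 - 1/31*8)*(-4) = (-15 - 8/31)*(-4) = -473/31*(-4) = 1892/31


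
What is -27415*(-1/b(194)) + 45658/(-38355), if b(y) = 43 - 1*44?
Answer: -1051547983/38355 ≈ -27416.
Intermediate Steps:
b(y) = -1 (b(y) = 43 - 44 = -1)
-27415*(-1/b(194)) + 45658/(-38355) = -27415/((-1*(-1))) + 45658/(-38355) = -27415/1 + 45658*(-1/38355) = -27415*1 - 45658/38355 = -27415 - 45658/38355 = -1051547983/38355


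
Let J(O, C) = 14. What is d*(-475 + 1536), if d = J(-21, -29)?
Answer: 14854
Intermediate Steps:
d = 14
d*(-475 + 1536) = 14*(-475 + 1536) = 14*1061 = 14854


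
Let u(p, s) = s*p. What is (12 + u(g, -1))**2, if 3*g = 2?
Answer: 1156/9 ≈ 128.44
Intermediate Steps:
g = 2/3 (g = (1/3)*2 = 2/3 ≈ 0.66667)
u(p, s) = p*s
(12 + u(g, -1))**2 = (12 + (2/3)*(-1))**2 = (12 - 2/3)**2 = (34/3)**2 = 1156/9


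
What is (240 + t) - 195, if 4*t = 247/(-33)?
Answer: 5693/132 ≈ 43.129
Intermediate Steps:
t = -247/132 (t = (247/(-33))/4 = (247*(-1/33))/4 = (1/4)*(-247/33) = -247/132 ≈ -1.8712)
(240 + t) - 195 = (240 - 247/132) - 195 = 31433/132 - 195 = 5693/132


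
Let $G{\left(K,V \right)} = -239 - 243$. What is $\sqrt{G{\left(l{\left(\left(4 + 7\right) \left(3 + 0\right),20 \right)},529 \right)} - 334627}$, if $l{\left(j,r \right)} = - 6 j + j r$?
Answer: $i \sqrt{335109} \approx 578.89 i$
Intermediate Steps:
$G{\left(K,V \right)} = -482$
$\sqrt{G{\left(l{\left(\left(4 + 7\right) \left(3 + 0\right),20 \right)},529 \right)} - 334627} = \sqrt{-482 - 334627} = \sqrt{-335109} = i \sqrt{335109}$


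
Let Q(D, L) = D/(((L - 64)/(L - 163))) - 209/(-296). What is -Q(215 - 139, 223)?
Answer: -460997/15688 ≈ -29.385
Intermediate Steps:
Q(D, L) = 209/296 + D*(-163 + L)/(-64 + L) (Q(D, L) = D/(((-64 + L)/(-163 + L))) - 209*(-1/296) = D/(((-64 + L)/(-163 + L))) + 209/296 = D*((-163 + L)/(-64 + L)) + 209/296 = D*(-163 + L)/(-64 + L) + 209/296 = 209/296 + D*(-163 + L)/(-64 + L))
-Q(215 - 139, 223) = -(-13376 - 48248*(215 - 139) + 209*223 + 296*(215 - 139)*223)/(296*(-64 + 223)) = -(-13376 - 48248*76 + 46607 + 296*76*223)/(296*159) = -(-13376 - 3666848 + 46607 + 5016608)/(296*159) = -1382991/(296*159) = -1*460997/15688 = -460997/15688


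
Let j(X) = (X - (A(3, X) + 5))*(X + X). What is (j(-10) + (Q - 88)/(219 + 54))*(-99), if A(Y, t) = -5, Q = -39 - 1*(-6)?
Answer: -1797807/91 ≈ -19756.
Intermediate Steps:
Q = -33 (Q = -39 + 6 = -33)
j(X) = 2*X² (j(X) = (X - (-5 + 5))*(X + X) = (X - 1*0)*(2*X) = (X + 0)*(2*X) = X*(2*X) = 2*X²)
(j(-10) + (Q - 88)/(219 + 54))*(-99) = (2*(-10)² + (-33 - 88)/(219 + 54))*(-99) = (2*100 - 121/273)*(-99) = (200 - 121*1/273)*(-99) = (200 - 121/273)*(-99) = (54479/273)*(-99) = -1797807/91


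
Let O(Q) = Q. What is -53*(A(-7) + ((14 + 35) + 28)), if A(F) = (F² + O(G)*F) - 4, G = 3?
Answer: -5353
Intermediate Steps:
A(F) = -4 + F² + 3*F (A(F) = (F² + 3*F) - 4 = -4 + F² + 3*F)
-53*(A(-7) + ((14 + 35) + 28)) = -53*((-4 + (-7)² + 3*(-7)) + ((14 + 35) + 28)) = -53*((-4 + 49 - 21) + (49 + 28)) = -53*(24 + 77) = -53*101 = -5353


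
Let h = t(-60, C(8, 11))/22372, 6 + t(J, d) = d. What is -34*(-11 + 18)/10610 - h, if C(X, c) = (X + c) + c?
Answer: -697397/29670865 ≈ -0.023504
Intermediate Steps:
C(X, c) = X + 2*c
t(J, d) = -6 + d
h = 6/5593 (h = (-6 + (8 + 2*11))/22372 = (-6 + (8 + 22))*(1/22372) = (-6 + 30)*(1/22372) = 24*(1/22372) = 6/5593 ≈ 0.0010728)
-34*(-11 + 18)/10610 - h = -34*(-11 + 18)/10610 - 1*6/5593 = -34*7*(1/10610) - 6/5593 = -238*1/10610 - 6/5593 = -119/5305 - 6/5593 = -697397/29670865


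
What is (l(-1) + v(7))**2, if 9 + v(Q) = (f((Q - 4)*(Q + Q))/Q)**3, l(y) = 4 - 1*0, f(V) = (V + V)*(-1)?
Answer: 3003289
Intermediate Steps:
f(V) = -2*V (f(V) = (2*V)*(-1) = -2*V)
l(y) = 4 (l(y) = 4 + 0 = 4)
v(Q) = -9 + (16 - 4*Q)**3 (v(Q) = -9 + ((-2*(Q - 4)*(Q + Q))/Q)**3 = -9 + ((-2*(-4 + Q)*2*Q)/Q)**3 = -9 + ((-4*Q*(-4 + Q))/Q)**3 = -9 + (16 - 4*Q)**3)
(l(-1) + v(7))**2 = (4 + (-9 + 64*(4 - 1*7)**3))**2 = (4 + (-9 + 64*(4 - 7)**3))**2 = (4 + (-9 + 64*(-3)**3))**2 = (4 + (-9 + 64*(-27)))**2 = (4 + (-9 - 1728))**2 = (4 - 1737)**2 = (-1733)**2 = 3003289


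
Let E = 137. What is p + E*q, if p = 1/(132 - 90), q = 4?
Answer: 23017/42 ≈ 548.02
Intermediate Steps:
p = 1/42 ≈ 0.023810
p + E*q = 1/42 + 137*4 = 1/42 + 548 = 23017/42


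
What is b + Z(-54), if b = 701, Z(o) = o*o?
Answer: 3617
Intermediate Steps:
Z(o) = o²
b + Z(-54) = 701 + (-54)² = 701 + 2916 = 3617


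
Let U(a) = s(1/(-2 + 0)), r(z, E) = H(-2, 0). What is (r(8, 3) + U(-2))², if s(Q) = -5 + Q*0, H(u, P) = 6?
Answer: 1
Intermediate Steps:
r(z, E) = 6
s(Q) = -5 (s(Q) = -5 + 0 = -5)
U(a) = -5
(r(8, 3) + U(-2))² = (6 - 5)² = 1² = 1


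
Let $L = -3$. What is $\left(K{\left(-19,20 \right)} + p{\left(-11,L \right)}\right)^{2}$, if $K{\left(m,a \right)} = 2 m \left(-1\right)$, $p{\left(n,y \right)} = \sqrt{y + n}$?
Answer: $\left(38 + i \sqrt{14}\right)^{2} \approx 1430.0 + 284.37 i$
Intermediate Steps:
$p{\left(n,y \right)} = \sqrt{n + y}$
$K{\left(m,a \right)} = - 2 m$
$\left(K{\left(-19,20 \right)} + p{\left(-11,L \right)}\right)^{2} = \left(\left(-2\right) \left(-19\right) + \sqrt{-11 - 3}\right)^{2} = \left(38 + \sqrt{-14}\right)^{2} = \left(38 + i \sqrt{14}\right)^{2}$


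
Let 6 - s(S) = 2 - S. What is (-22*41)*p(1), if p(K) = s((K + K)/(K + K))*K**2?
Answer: -4510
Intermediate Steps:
s(S) = 4 + S (s(S) = 6 - (2 - S) = 6 + (-2 + S) = 4 + S)
p(K) = 5*K**2 (p(K) = (4 + (K + K)/(K + K))*K**2 = (4 + (2*K)/((2*K)))*K**2 = (4 + (2*K)*(1/(2*K)))*K**2 = (4 + 1)*K**2 = 5*K**2)
(-22*41)*p(1) = (-22*41)*(5*1**2) = -4510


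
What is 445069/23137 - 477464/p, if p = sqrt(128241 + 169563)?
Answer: 445069/23137 - 18364*sqrt(74451)/5727 ≈ -855.70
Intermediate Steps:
p = 2*sqrt(74451) (p = sqrt(297804) = 2*sqrt(74451) ≈ 545.71)
445069/23137 - 477464/p = 445069/23137 - 477464*sqrt(74451)/148902 = 445069*(1/23137) - 18364*sqrt(74451)/5727 = 445069/23137 - 18364*sqrt(74451)/5727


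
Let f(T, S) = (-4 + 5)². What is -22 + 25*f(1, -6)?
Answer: 3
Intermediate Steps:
f(T, S) = 1 (f(T, S) = 1² = 1)
-22 + 25*f(1, -6) = -22 + 25*1 = -22 + 25 = 3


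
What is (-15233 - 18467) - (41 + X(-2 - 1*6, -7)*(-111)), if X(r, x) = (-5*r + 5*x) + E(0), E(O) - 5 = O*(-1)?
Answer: -32631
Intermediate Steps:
E(O) = 5 - O (E(O) = 5 + O*(-1) = 5 - O)
X(r, x) = 5 - 5*r + 5*x (X(r, x) = (-5*r + 5*x) + (5 - 1*0) = (-5*r + 5*x) + (5 + 0) = (-5*r + 5*x) + 5 = 5 - 5*r + 5*x)
(-15233 - 18467) - (41 + X(-2 - 1*6, -7)*(-111)) = (-15233 - 18467) - (41 + (5 - 5*(-2 - 1*6) + 5*(-7))*(-111)) = -33700 - (41 + (5 - 5*(-2 - 6) - 35)*(-111)) = -33700 - (41 + (5 - 5*(-8) - 35)*(-111)) = -33700 - (41 + (5 + 40 - 35)*(-111)) = -33700 - (41 + 10*(-111)) = -33700 - (41 - 1110) = -33700 - 1*(-1069) = -33700 + 1069 = -32631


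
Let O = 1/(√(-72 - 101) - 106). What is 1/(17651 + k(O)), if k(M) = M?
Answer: 201380153/3554559209598 + I*√173/3554559209598 ≈ 5.6654e-5 + 3.7003e-12*I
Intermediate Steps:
O = 1/(-106 + I*√173) (O = 1/(√(-173) - 106) = 1/(I*√173 - 106) = 1/(-106 + I*√173) ≈ -0.0092909 - 0.0011529*I)
1/(17651 + k(O)) = 1/(17651 + (-106/11409 - I*√173/11409)) = 1/(201380153/11409 - I*√173/11409)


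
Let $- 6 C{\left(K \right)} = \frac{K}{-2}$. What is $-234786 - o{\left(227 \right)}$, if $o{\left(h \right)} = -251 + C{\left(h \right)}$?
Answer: $- \frac{2814647}{12} \approx -2.3455 \cdot 10^{5}$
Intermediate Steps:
$C{\left(K \right)} = \frac{K}{12}$ ($C{\left(K \right)} = - \frac{K \frac{1}{-2}}{6} = - \frac{K \left(- \frac{1}{2}\right)}{6} = - \frac{\left(- \frac{1}{2}\right) K}{6} = \frac{K}{12}$)
$o{\left(h \right)} = -251 + \frac{h}{12}$
$-234786 - o{\left(227 \right)} = -234786 - \left(-251 + \frac{1}{12} \cdot 227\right) = -234786 - \left(-251 + \frac{227}{12}\right) = -234786 - - \frac{2785}{12} = -234786 + \frac{2785}{12} = - \frac{2814647}{12}$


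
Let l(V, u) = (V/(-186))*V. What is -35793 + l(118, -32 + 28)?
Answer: -3335711/93 ≈ -35868.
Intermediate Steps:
l(V, u) = -V**2/186 (l(V, u) = (V*(-1/186))*V = (-V/186)*V = -V**2/186)
-35793 + l(118, -32 + 28) = -35793 - 1/186*118**2 = -35793 - 1/186*13924 = -35793 - 6962/93 = -3335711/93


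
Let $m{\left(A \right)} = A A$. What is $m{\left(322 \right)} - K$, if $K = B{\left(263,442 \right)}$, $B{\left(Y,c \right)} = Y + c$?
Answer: $102979$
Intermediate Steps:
$K = 705$ ($K = 263 + 442 = 705$)
$m{\left(A \right)} = A^{2}$
$m{\left(322 \right)} - K = 322^{2} - 705 = 103684 - 705 = 102979$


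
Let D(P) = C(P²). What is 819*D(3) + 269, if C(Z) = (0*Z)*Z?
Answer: 269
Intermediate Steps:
C(Z) = 0 (C(Z) = 0*Z = 0)
D(P) = 0
819*D(3) + 269 = 819*0 + 269 = 0 + 269 = 269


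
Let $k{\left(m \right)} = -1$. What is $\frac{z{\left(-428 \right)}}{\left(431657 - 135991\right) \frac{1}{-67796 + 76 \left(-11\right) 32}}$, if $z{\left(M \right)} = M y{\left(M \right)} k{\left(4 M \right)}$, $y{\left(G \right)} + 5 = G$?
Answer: $\frac{8761006776}{147833} \approx 59263.0$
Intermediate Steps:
$y{\left(G \right)} = -5 + G$
$z{\left(M \right)} = - M \left(-5 + M\right)$ ($z{\left(M \right)} = M \left(-5 + M\right) \left(-1\right) = - M \left(-5 + M\right)$)
$\frac{z{\left(-428 \right)}}{\left(431657 - 135991\right) \frac{1}{-67796 + 76 \left(-11\right) 32}} = \frac{\left(-428\right) \left(5 - -428\right)}{\left(431657 - 135991\right) \frac{1}{-67796 + 76 \left(-11\right) 32}} = \frac{\left(-428\right) \left(5 + 428\right)}{295666 \frac{1}{-67796 - 26752}} = \frac{\left(-428\right) 433}{295666 \frac{1}{-67796 - 26752}} = - \frac{185324}{295666 \frac{1}{-94548}} = - \frac{185324}{295666 \left(- \frac{1}{94548}\right)} = - \frac{185324}{- \frac{147833}{47274}} = \left(-185324\right) \left(- \frac{47274}{147833}\right) = \frac{8761006776}{147833}$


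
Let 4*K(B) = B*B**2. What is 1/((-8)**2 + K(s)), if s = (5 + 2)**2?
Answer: 4/117905 ≈ 3.3926e-5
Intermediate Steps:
s = 49 (s = 7**2 = 49)
K(B) = B**3/4 (K(B) = (B*B**2)/4 = B**3/4)
1/((-8)**2 + K(s)) = 1/((-8)**2 + (1/4)*49**3) = 1/(64 + (1/4)*117649) = 1/(64 + 117649/4) = 1/(117905/4) = 4/117905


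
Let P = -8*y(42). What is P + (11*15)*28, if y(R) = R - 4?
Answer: 4316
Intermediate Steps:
y(R) = -4 + R
P = -304 (P = -8*(-4 + 42) = -8*38 = -304)
P + (11*15)*28 = -304 + (11*15)*28 = -304 + 165*28 = -304 + 4620 = 4316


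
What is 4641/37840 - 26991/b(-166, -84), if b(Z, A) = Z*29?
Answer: 521840607/91080880 ≈ 5.7294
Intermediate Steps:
b(Z, A) = 29*Z
4641/37840 - 26991/b(-166, -84) = 4641/37840 - 26991/(29*(-166)) = 4641*(1/37840) - 26991/(-4814) = 4641/37840 - 26991*(-1/4814) = 4641/37840 + 26991/4814 = 521840607/91080880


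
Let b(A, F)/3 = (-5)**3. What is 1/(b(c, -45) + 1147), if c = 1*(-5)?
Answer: 1/772 ≈ 0.0012953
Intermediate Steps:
c = -5
b(A, F) = -375 (b(A, F) = 3*(-5)**3 = 3*(-125) = -375)
1/(b(c, -45) + 1147) = 1/(-375 + 1147) = 1/772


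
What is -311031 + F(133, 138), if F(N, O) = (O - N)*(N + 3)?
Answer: -310351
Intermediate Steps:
F(N, O) = (3 + N)*(O - N) (F(N, O) = (O - N)*(3 + N) = (3 + N)*(O - N))
-311031 + F(133, 138) = -311031 + (-1*133**2 - 3*133 + 3*138 + 133*138) = -311031 + (-1*17689 - 399 + 414 + 18354) = -311031 + (-17689 - 399 + 414 + 18354) = -311031 + 680 = -310351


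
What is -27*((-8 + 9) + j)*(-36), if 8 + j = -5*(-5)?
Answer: 17496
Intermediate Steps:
j = 17 (j = -8 - 5*(-5) = -8 + 25 = 17)
-27*((-8 + 9) + j)*(-36) = -27*((-8 + 9) + 17)*(-36) = -27*(1 + 17)*(-36) = -27*18*(-36) = -486*(-36) = 17496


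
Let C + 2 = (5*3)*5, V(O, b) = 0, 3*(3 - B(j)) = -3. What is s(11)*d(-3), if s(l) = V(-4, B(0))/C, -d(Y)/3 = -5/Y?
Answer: 0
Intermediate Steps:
B(j) = 4 (B(j) = 3 - ⅓*(-3) = 3 + 1 = 4)
C = 73 (C = -2 + (5*3)*5 = -2 + 15*5 = -2 + 75 = 73)
d(Y) = 15/Y (d(Y) = -(-15)/Y = 15/Y)
s(l) = 0 (s(l) = 0/73 = 0*(1/73) = 0)
s(11)*d(-3) = 0*(15/(-3)) = 0*(15*(-⅓)) = 0*(-5) = 0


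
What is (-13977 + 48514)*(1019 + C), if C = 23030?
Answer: 830580313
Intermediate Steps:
(-13977 + 48514)*(1019 + C) = (-13977 + 48514)*(1019 + 23030) = 34537*24049 = 830580313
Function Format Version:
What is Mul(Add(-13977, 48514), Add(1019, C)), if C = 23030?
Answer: 830580313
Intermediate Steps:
Mul(Add(-13977, 48514), Add(1019, C)) = Mul(Add(-13977, 48514), Add(1019, 23030)) = Mul(34537, 24049) = 830580313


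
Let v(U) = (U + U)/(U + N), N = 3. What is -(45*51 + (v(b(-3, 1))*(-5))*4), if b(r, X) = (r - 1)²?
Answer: -42965/19 ≈ -2261.3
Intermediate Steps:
b(r, X) = (-1 + r)²
v(U) = 2*U/(3 + U) (v(U) = (U + U)/(U + 3) = (2*U)/(3 + U) = 2*U/(3 + U))
-(45*51 + (v(b(-3, 1))*(-5))*4) = -(45*51 + ((2*(-1 - 3)²/(3 + (-1 - 3)²))*(-5))*4) = -(2295 + ((2*(-4)²/(3 + (-4)²))*(-5))*4) = -(2295 + ((2*16/(3 + 16))*(-5))*4) = -(2295 + ((2*16/19)*(-5))*4) = -(2295 + ((2*16*(1/19))*(-5))*4) = -(2295 + ((32/19)*(-5))*4) = -(2295 - 160/19*4) = -(2295 - 640/19) = -1*42965/19 = -42965/19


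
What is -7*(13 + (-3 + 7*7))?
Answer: -413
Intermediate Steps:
-7*(13 + (-3 + 7*7)) = -7*(13 + (-3 + 49)) = -7*(13 + 46) = -7*59 = -413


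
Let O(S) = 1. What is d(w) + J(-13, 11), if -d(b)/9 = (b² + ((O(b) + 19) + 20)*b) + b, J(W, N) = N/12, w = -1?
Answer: 4331/12 ≈ 360.92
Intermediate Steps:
J(W, N) = N/12 (J(W, N) = N*(1/12) = N/12)
d(b) = -369*b - 9*b² (d(b) = -9*((b² + ((1 + 19) + 20)*b) + b) = -9*((b² + (20 + 20)*b) + b) = -9*((b² + 40*b) + b) = -9*(b² + 41*b) = -369*b - 9*b²)
d(w) + J(-13, 11) = -9*(-1)*(41 - 1) + (1/12)*11 = -9*(-1)*40 + 11/12 = 360 + 11/12 = 4331/12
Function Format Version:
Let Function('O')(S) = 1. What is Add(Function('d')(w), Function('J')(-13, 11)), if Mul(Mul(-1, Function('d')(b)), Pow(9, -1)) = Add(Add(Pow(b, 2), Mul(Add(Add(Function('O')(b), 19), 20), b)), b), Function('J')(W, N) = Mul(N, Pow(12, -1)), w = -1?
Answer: Rational(4331, 12) ≈ 360.92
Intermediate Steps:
Function('J')(W, N) = Mul(Rational(1, 12), N) (Function('J')(W, N) = Mul(N, Rational(1, 12)) = Mul(Rational(1, 12), N))
Function('d')(b) = Add(Mul(-369, b), Mul(-9, Pow(b, 2))) (Function('d')(b) = Mul(-9, Add(Add(Pow(b, 2), Mul(Add(Add(1, 19), 20), b)), b)) = Mul(-9, Add(Add(Pow(b, 2), Mul(Add(20, 20), b)), b)) = Mul(-9, Add(Add(Pow(b, 2), Mul(40, b)), b)) = Mul(-9, Add(Pow(b, 2), Mul(41, b))) = Add(Mul(-369, b), Mul(-9, Pow(b, 2))))
Add(Function('d')(w), Function('J')(-13, 11)) = Add(Mul(-9, -1, Add(41, -1)), Mul(Rational(1, 12), 11)) = Add(Mul(-9, -1, 40), Rational(11, 12)) = Add(360, Rational(11, 12)) = Rational(4331, 12)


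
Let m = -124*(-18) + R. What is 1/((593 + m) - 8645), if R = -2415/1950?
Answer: -130/756761 ≈ -0.00017178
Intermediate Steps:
R = -161/130 (R = -2415*1/1950 = -161/130 ≈ -1.2385)
m = 289999/130 (m = -124*(-18) - 161/130 = 2232 - 161/130 = 289999/130 ≈ 2230.8)
1/((593 + m) - 8645) = 1/((593 + 289999/130) - 8645) = 1/(367089/130 - 8645) = 1/(-756761/130) = -130/756761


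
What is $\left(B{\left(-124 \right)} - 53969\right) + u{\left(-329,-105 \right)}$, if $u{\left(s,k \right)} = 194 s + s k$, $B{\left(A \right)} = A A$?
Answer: $-67874$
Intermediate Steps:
$B{\left(A \right)} = A^{2}$
$u{\left(s,k \right)} = 194 s + k s$
$\left(B{\left(-124 \right)} - 53969\right) + u{\left(-329,-105 \right)} = \left(\left(-124\right)^{2} - 53969\right) - 329 \left(194 - 105\right) = \left(15376 - 53969\right) - 29281 = -38593 - 29281 = -67874$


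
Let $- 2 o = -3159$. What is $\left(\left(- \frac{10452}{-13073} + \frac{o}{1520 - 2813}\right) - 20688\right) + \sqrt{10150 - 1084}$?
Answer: $- \frac{233136297333}{11268926} + \sqrt{9066} \approx -20593.0$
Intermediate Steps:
$o = \frac{3159}{2}$ ($o = \left(- \frac{1}{2}\right) \left(-3159\right) = \frac{3159}{2} \approx 1579.5$)
$\left(\left(- \frac{10452}{-13073} + \frac{o}{1520 - 2813}\right) - 20688\right) + \sqrt{10150 - 1084} = \left(\left(- \frac{10452}{-13073} + \frac{3159}{2 \left(1520 - 2813\right)}\right) - 20688\right) + \sqrt{10150 - 1084} = \left(\left(\left(-10452\right) \left(- \frac{1}{13073}\right) + \frac{3159}{2 \left(-1293\right)}\right) - 20688\right) + \sqrt{9066} = \left(\left(\frac{10452}{13073} + \frac{3159}{2} \left(- \frac{1}{1293}\right)\right) - 20688\right) + \sqrt{9066} = \left(\left(\frac{10452}{13073} - \frac{1053}{862}\right) - 20688\right) + \sqrt{9066} = \left(- \frac{4756245}{11268926} - 20688\right) + \sqrt{9066} = - \frac{233136297333}{11268926} + \sqrt{9066}$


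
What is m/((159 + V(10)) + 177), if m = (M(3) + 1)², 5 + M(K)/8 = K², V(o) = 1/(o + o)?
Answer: 1980/611 ≈ 3.2406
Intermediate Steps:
V(o) = 1/(2*o)
M(K) = -40 + 8*K²
m = 1089 (m = ((-40 + 8*3²) + 1)² = ((-40 + 8*9) + 1)² = ((-40 + 72) + 1)² = (32 + 1)² = 33² = 1089)
m/((159 + V(10)) + 177) = 1089/((159 + (½)/10) + 177) = 1089/((159 + (½)*(⅒)) + 177) = 1089/((159 + 1/20) + 177) = 1089/(3181/20 + 177) = 1089/(6721/20) = (20/6721)*1089 = 1980/611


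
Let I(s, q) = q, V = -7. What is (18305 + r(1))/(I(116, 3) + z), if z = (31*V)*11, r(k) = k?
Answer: -9153/1192 ≈ -7.6787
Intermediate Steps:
z = -2387 (z = (31*(-7))*11 = -217*11 = -2387)
(18305 + r(1))/(I(116, 3) + z) = (18305 + 1)/(3 - 2387) = 18306/(-2384) = 18306*(-1/2384) = -9153/1192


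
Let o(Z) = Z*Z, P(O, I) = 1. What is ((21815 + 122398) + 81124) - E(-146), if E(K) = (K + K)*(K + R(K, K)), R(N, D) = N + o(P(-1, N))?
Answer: 140365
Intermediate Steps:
o(Z) = Z**2
R(N, D) = 1 + N (R(N, D) = N + 1**2 = N + 1 = 1 + N)
E(K) = 2*K*(1 + 2*K) (E(K) = (K + K)*(K + (1 + K)) = (2*K)*(1 + 2*K) = 2*K*(1 + 2*K))
((21815 + 122398) + 81124) - E(-146) = ((21815 + 122398) + 81124) - 2*(-146)*(1 + 2*(-146)) = (144213 + 81124) - 2*(-146)*(1 - 292) = 225337 - 2*(-146)*(-291) = 225337 - 1*84972 = 225337 - 84972 = 140365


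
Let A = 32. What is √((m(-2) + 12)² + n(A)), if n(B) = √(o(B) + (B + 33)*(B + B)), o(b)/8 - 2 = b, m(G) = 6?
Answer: 2*√(81 + √277) ≈ 19.763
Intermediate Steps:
o(b) = 16 + 8*b
n(B) = √(16 + 8*B + 2*B*(33 + B)) (n(B) = √((16 + 8*B) + (B + 33)*(B + B)) = √((16 + 8*B) + (33 + B)*(2*B)) = √((16 + 8*B) + 2*B*(33 + B)) = √(16 + 8*B + 2*B*(33 + B)))
√((m(-2) + 12)² + n(A)) = √((6 + 12)² + √(16 + 2*32² + 74*32)) = √(18² + √(16 + 2*1024 + 2368)) = √(324 + √(16 + 2048 + 2368)) = √(324 + √4432) = √(324 + 4*√277)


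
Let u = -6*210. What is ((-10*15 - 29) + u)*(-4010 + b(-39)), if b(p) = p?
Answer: 5826511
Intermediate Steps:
u = -1260
((-10*15 - 29) + u)*(-4010 + b(-39)) = ((-10*15 - 29) - 1260)*(-4010 - 39) = ((-150 - 29) - 1260)*(-4049) = (-179 - 1260)*(-4049) = -1439*(-4049) = 5826511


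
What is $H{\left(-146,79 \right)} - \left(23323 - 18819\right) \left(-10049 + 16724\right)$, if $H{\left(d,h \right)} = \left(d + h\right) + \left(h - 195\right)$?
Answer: $-30064383$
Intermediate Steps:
$H{\left(d,h \right)} = -195 + d + 2 h$ ($H{\left(d,h \right)} = \left(d + h\right) + \left(-195 + h\right) = -195 + d + 2 h$)
$H{\left(-146,79 \right)} - \left(23323 - 18819\right) \left(-10049 + 16724\right) = \left(-195 - 146 + 2 \cdot 79\right) - \left(23323 - 18819\right) \left(-10049 + 16724\right) = \left(-195 - 146 + 158\right) - 4504 \cdot 6675 = -183 - 30064200 = -30064383$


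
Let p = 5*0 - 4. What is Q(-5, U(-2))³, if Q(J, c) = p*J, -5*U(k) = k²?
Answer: 8000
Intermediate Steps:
U(k) = -k²/5
p = -4 (p = 0 - 4 = -4)
Q(J, c) = -4*J
Q(-5, U(-2))³ = (-4*(-5))³ = 20³ = 8000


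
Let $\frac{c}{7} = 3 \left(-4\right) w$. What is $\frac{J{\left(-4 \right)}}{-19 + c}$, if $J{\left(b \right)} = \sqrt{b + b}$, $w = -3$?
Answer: $\frac{2 i \sqrt{2}}{233} \approx 0.012139 i$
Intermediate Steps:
$J{\left(b \right)} = \sqrt{2} \sqrt{b}$ ($J{\left(b \right)} = \sqrt{2 b} = \sqrt{2} \sqrt{b}$)
$c = 252$ ($c = 7 \cdot 3 \left(-4\right) \left(-3\right) = 7 \left(\left(-12\right) \left(-3\right)\right) = 7 \cdot 36 = 252$)
$\frac{J{\left(-4 \right)}}{-19 + c} = \frac{\sqrt{2} \sqrt{-4}}{-19 + 252} = \frac{\sqrt{2} \cdot 2 i}{233} = \frac{2 i \sqrt{2}}{233}$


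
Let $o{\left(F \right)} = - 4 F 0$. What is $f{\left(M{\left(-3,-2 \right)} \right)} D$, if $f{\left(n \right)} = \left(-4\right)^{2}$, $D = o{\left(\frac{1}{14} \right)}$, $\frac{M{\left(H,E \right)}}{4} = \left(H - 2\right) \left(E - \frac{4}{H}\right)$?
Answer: $0$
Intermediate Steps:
$M{\left(H,E \right)} = 4 \left(-2 + H\right) \left(E - \frac{4}{H}\right)$ ($M{\left(H,E \right)} = 4 \left(H - 2\right) \left(E - \frac{4}{H}\right) = 4 \left(-2 + H\right) \left(E - \frac{4}{H}\right)$)
$o{\left(F \right)} = 0$
$D = 0$
$f{\left(n \right)} = 16$
$f{\left(M{\left(-3,-2 \right)} \right)} D = 16 \cdot 0 = 0$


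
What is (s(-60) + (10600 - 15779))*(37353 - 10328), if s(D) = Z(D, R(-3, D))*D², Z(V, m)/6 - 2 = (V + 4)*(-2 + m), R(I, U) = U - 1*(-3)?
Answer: 1929704477525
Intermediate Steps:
R(I, U) = 3 + U (R(I, U) = U + 3 = 3 + U)
Z(V, m) = 12 + 6*(-2 + m)*(4 + V) (Z(V, m) = 12 + 6*((V + 4)*(-2 + m)) = 12 + 6*((4 + V)*(-2 + m)) = 12 + 6*((-2 + m)*(4 + V)) = 12 + 6*(-2 + m)*(4 + V))
s(D) = D²*(36 + 12*D + 6*D*(3 + D)) (s(D) = (-36 - 12*D + 24*(3 + D) + 6*D*(3 + D))*D² = (-36 - 12*D + (72 + 24*D) + 6*D*(3 + D))*D² = (36 + 12*D + 6*D*(3 + D))*D² = D²*(36 + 12*D + 6*D*(3 + D)))
(s(-60) + (10600 - 15779))*(37353 - 10328) = (6*(-60)²*(6 + (-60)² + 5*(-60)) + (10600 - 15779))*(37353 - 10328) = (6*3600*(6 + 3600 - 300) - 5179)*27025 = (6*3600*3306 - 5179)*27025 = (71409600 - 5179)*27025 = 71404421*27025 = 1929704477525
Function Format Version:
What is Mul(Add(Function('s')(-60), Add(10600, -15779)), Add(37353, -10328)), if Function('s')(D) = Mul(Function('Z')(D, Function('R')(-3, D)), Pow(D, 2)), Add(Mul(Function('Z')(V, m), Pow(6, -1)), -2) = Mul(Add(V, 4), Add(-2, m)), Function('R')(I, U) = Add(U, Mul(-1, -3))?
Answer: 1929704477525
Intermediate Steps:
Function('R')(I, U) = Add(3, U) (Function('R')(I, U) = Add(U, 3) = Add(3, U))
Function('Z')(V, m) = Add(12, Mul(6, Add(-2, m), Add(4, V))) (Function('Z')(V, m) = Add(12, Mul(6, Mul(Add(V, 4), Add(-2, m)))) = Add(12, Mul(6, Mul(Add(4, V), Add(-2, m)))) = Add(12, Mul(6, Mul(Add(-2, m), Add(4, V)))) = Add(12, Mul(6, Add(-2, m), Add(4, V))))
Function('s')(D) = Mul(Pow(D, 2), Add(36, Mul(12, D), Mul(6, D, Add(3, D)))) (Function('s')(D) = Mul(Add(-36, Mul(-12, D), Mul(24, Add(3, D)), Mul(6, D, Add(3, D))), Pow(D, 2)) = Mul(Add(-36, Mul(-12, D), Add(72, Mul(24, D)), Mul(6, D, Add(3, D))), Pow(D, 2)) = Mul(Add(36, Mul(12, D), Mul(6, D, Add(3, D))), Pow(D, 2)) = Mul(Pow(D, 2), Add(36, Mul(12, D), Mul(6, D, Add(3, D)))))
Mul(Add(Function('s')(-60), Add(10600, -15779)), Add(37353, -10328)) = Mul(Add(Mul(6, Pow(-60, 2), Add(6, Pow(-60, 2), Mul(5, -60))), Add(10600, -15779)), Add(37353, -10328)) = Mul(Add(Mul(6, 3600, Add(6, 3600, -300)), -5179), 27025) = Mul(Add(Mul(6, 3600, 3306), -5179), 27025) = Mul(Add(71409600, -5179), 27025) = Mul(71404421, 27025) = 1929704477525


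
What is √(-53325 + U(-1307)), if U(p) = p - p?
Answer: 15*I*√237 ≈ 230.92*I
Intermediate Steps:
U(p) = 0
√(-53325 + U(-1307)) = √(-53325 + 0) = √(-53325) = 15*I*√237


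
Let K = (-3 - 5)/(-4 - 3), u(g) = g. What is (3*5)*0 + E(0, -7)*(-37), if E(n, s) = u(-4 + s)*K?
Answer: 3256/7 ≈ 465.14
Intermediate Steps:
K = 8/7 (K = -8/(-7) = -8*(-1/7) = 8/7 ≈ 1.1429)
E(n, s) = -32/7 + 8*s/7 (E(n, s) = (-4 + s)*(8/7) = -32/7 + 8*s/7)
(3*5)*0 + E(0, -7)*(-37) = (3*5)*0 + (-32/7 + (8/7)*(-7))*(-37) = 15*0 + (-32/7 - 8)*(-37) = 0 - 88/7*(-37) = 0 + 3256/7 = 3256/7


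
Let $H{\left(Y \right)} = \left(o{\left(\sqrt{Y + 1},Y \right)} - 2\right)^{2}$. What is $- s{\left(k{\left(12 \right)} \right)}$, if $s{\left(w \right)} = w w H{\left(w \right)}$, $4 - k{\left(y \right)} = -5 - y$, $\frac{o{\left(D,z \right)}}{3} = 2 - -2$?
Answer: $-44100$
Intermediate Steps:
$o{\left(D,z \right)} = 12$ ($o{\left(D,z \right)} = 3 \left(2 - -2\right) = 3 \left(2 + 2\right) = 3 \cdot 4 = 12$)
$H{\left(Y \right)} = 100$ ($H{\left(Y \right)} = \left(12 - 2\right)^{2} = 10^{2} = 100$)
$k{\left(y \right)} = 9 + y$ ($k{\left(y \right)} = 4 - \left(-5 - y\right) = 4 + \left(5 + y\right) = 9 + y$)
$s{\left(w \right)} = 100 w^{2}$ ($s{\left(w \right)} = w w 100 = w^{2} \cdot 100 = 100 w^{2}$)
$- s{\left(k{\left(12 \right)} \right)} = - 100 \left(9 + 12\right)^{2} = - 100 \cdot 21^{2} = - 100 \cdot 441 = \left(-1\right) 44100 = -44100$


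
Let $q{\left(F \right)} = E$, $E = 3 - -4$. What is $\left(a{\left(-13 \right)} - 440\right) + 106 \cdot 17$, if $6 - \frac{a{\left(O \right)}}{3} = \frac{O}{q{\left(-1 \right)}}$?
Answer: $\frac{9699}{7} \approx 1385.6$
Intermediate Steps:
$E = 7$ ($E = 3 + 4 = 7$)
$q{\left(F \right)} = 7$
$a{\left(O \right)} = 18 - \frac{3 O}{7}$ ($a{\left(O \right)} = 18 - 3 \frac{O}{7} = 18 - \frac{3 O}{7}$)
$\left(a{\left(-13 \right)} - 440\right) + 106 \cdot 17 = \left(\left(18 - - \frac{39}{7}\right) - 440\right) + 106 \cdot 17 = \left(\left(18 + \frac{39}{7}\right) - 440\right) + 1802 = \left(\frac{165}{7} - 440\right) + 1802 = - \frac{2915}{7} + 1802 = \frac{9699}{7}$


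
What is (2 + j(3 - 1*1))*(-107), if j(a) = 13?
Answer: -1605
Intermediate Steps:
(2 + j(3 - 1*1))*(-107) = (2 + 13)*(-107) = 15*(-107) = -1605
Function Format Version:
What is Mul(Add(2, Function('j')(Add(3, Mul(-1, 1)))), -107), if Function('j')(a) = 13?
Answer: -1605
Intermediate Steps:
Mul(Add(2, Function('j')(Add(3, Mul(-1, 1)))), -107) = Mul(Add(2, 13), -107) = Mul(15, -107) = -1605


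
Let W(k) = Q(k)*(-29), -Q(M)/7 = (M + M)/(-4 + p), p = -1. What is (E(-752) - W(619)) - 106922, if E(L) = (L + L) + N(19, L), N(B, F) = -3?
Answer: -290831/5 ≈ -58166.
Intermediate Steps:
Q(M) = 14*M/5 (Q(M) = -7*(M + M)/(-4 - 1) = -7*2*M/(-5) = -7*2*M*(-1)/5 = -(-14)*M/5 = 14*M/5)
E(L) = -3 + 2*L (E(L) = (L + L) - 3 = 2*L - 3 = -3 + 2*L)
W(k) = -406*k/5 (W(k) = (14*k/5)*(-29) = -406*k/5)
(E(-752) - W(619)) - 106922 = ((-3 + 2*(-752)) - (-406)*619/5) - 106922 = ((-3 - 1504) - 1*(-251314/5)) - 106922 = (-1507 + 251314/5) - 106922 = 243779/5 - 106922 = -290831/5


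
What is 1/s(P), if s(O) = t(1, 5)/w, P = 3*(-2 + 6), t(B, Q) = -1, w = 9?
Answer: -9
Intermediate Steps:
P = 12 (P = 3*4 = 12)
s(O) = -1/9
1/s(P) = 1/(-1/9) = -9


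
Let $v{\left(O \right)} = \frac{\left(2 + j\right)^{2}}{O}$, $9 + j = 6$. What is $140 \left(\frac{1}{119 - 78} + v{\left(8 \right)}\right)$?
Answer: $\frac{1715}{82} \approx 20.915$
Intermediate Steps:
$j = -3$ ($j = -9 + 6 = -3$)
$v{\left(O \right)} = \frac{1}{O}$ ($v{\left(O \right)} = \frac{\left(2 - 3\right)^{2}}{O} = \frac{\left(-1\right)^{2}}{O} = 1 \frac{1}{O} = \frac{1}{O}$)
$140 \left(\frac{1}{119 - 78} + v{\left(8 \right)}\right) = 140 \left(\frac{1}{119 - 78} + \frac{1}{8}\right) = 140 \left(\frac{1}{41} + \frac{1}{8}\right) = 140 \cdot \frac{49}{328} = \frac{1715}{82}$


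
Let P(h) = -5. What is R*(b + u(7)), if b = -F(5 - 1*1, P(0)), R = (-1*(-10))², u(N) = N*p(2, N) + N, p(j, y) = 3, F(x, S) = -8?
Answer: 3600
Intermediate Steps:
u(N) = 4*N (u(N) = N*3 + N = 3*N + N = 4*N)
R = 100 (R = 10² = 100)
b = 8 (b = -1*(-8) = 8)
R*(b + u(7)) = 100*(8 + 4*7) = 100*(8 + 28) = 100*36 = 3600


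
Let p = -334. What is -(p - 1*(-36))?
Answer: 298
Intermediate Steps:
-(p - 1*(-36)) = -(-334 - 1*(-36)) = -(-334 + 36) = -1*(-298) = 298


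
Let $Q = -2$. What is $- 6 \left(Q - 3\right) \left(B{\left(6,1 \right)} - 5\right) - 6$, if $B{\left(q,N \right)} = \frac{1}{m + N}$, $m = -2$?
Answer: $-186$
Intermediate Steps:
$B{\left(q,N \right)} = \frac{1}{-2 + N}$
$- 6 \left(Q - 3\right) \left(B{\left(6,1 \right)} - 5\right) - 6 = - 6 \left(-2 - 3\right) \left(\frac{1}{-2 + 1} - 5\right) - 6 = - 6 \left(- 5 \left(\frac{1}{-1} - 5\right)\right) - 6 = - 6 \left(- 5 \left(-1 - 5\right)\right) - 6 = - 6 \left(\left(-5\right) \left(-6\right)\right) - 6 = \left(-6\right) 30 - 6 = -180 - 6 = -186$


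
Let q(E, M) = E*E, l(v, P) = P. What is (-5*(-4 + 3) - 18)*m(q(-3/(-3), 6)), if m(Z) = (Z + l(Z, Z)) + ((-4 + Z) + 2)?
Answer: -13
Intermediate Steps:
q(E, M) = E²
m(Z) = -2 + 3*Z (m(Z) = (Z + Z) + ((-4 + Z) + 2) = 2*Z + (-2 + Z) = -2 + 3*Z)
(-5*(-4 + 3) - 18)*m(q(-3/(-3), 6)) = (-5*(-4 + 3) - 18)*(-2 + 3*(-3/(-3))²) = (-5*(-1) - 18)*(-2 + 3*(-3*(-⅓))²) = (5 - 18)*(-2 + 3*1²) = -13*(-2 + 3*1) = -13*(-2 + 3) = -13*1 = -13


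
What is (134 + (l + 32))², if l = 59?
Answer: 50625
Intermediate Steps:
(134 + (l + 32))² = (134 + (59 + 32))² = (134 + 91)² = 225² = 50625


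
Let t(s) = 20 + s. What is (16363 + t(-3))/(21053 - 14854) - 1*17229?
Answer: -106786191/6199 ≈ -17226.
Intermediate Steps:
(16363 + t(-3))/(21053 - 14854) - 1*17229 = (16363 + (20 - 3))/(21053 - 14854) - 1*17229 = (16363 + 17)/6199 - 17229 = 16380*(1/6199) - 17229 = 16380/6199 - 17229 = -106786191/6199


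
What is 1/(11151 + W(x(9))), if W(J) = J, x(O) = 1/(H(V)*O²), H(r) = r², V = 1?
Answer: 81/903232 ≈ 8.9678e-5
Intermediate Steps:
x(O) = O⁻² (x(O) = 1/(1²*O²) = 1/(1*O²) = 1/(O²) = O⁻²)
1/(11151 + W(x(9))) = 1/(11151 + 9⁻²) = 1/(11151 + 1/81) = 1/(903232/81) = 81/903232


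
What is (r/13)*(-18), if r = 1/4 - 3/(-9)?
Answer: -21/26 ≈ -0.80769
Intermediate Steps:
r = 7/12 (r = 1*(¼) - 3*(-⅑) = ¼ + ⅓ = 7/12 ≈ 0.58333)
(r/13)*(-18) = ((7/12)/13)*(-18) = ((7/12)*(1/13))*(-18) = (7/156)*(-18) = -21/26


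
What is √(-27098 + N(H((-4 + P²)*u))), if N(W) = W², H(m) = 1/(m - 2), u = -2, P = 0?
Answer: I*√975527/6 ≈ 164.61*I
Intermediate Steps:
H(m) = 1/(-2 + m)
√(-27098 + N(H((-4 + P²)*u))) = √(-27098 + (1/(-2 + (-4 + 0²)*(-2)))²) = √(-27098 + (1/(-2 + (-4 + 0)*(-2)))²) = √(-27098 + (1/(-2 - 4*(-2)))²) = √(-27098 + (1/(-2 + 8))²) = √(-27098 + (1/6)²) = √(-27098 + (⅙)²) = √(-27098 + 1/36) = √(-975527/36) = I*√975527/6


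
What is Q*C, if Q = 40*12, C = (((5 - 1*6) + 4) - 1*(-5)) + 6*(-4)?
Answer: -7680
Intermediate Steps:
C = -16 (C = (((5 - 6) + 4) + 5) - 24 = ((-1 + 4) + 5) - 24 = (3 + 5) - 24 = 8 - 24 = -16)
Q = 480
Q*C = 480*(-16) = -7680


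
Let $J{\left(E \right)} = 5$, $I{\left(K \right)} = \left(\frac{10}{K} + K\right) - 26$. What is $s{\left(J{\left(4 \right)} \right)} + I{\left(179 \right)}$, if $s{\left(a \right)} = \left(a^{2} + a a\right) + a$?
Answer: $\frac{37242}{179} \approx 208.06$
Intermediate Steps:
$I{\left(K \right)} = -26 + K + \frac{10}{K}$ ($I{\left(K \right)} = \left(K + \frac{10}{K}\right) - 26 = -26 + K + \frac{10}{K}$)
$s{\left(a \right)} = a + 2 a^{2}$ ($s{\left(a \right)} = \left(a^{2} + a^{2}\right) + a = 2 a^{2} + a = a + 2 a^{2}$)
$s{\left(J{\left(4 \right)} \right)} + I{\left(179 \right)} = 5 \left(1 + 2 \cdot 5\right) + \left(-26 + 179 + \frac{10}{179}\right) = 5 \left(1 + 10\right) + \left(-26 + 179 + 10 \cdot \frac{1}{179}\right) = 5 \cdot 11 + \left(-26 + 179 + \frac{10}{179}\right) = 55 + \frac{27397}{179} = \frac{37242}{179}$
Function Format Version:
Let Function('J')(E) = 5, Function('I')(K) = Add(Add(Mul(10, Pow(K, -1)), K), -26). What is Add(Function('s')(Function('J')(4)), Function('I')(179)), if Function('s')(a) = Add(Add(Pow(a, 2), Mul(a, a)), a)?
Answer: Rational(37242, 179) ≈ 208.06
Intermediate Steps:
Function('I')(K) = Add(-26, K, Mul(10, Pow(K, -1))) (Function('I')(K) = Add(Add(K, Mul(10, Pow(K, -1))), -26) = Add(-26, K, Mul(10, Pow(K, -1))))
Function('s')(a) = Add(a, Mul(2, Pow(a, 2))) (Function('s')(a) = Add(Add(Pow(a, 2), Pow(a, 2)), a) = Add(Mul(2, Pow(a, 2)), a) = Add(a, Mul(2, Pow(a, 2))))
Add(Function('s')(Function('J')(4)), Function('I')(179)) = Add(Mul(5, Add(1, Mul(2, 5))), Add(-26, 179, Mul(10, Pow(179, -1)))) = Add(Mul(5, Add(1, 10)), Add(-26, 179, Mul(10, Rational(1, 179)))) = Add(Mul(5, 11), Add(-26, 179, Rational(10, 179))) = Add(55, Rational(27397, 179)) = Rational(37242, 179)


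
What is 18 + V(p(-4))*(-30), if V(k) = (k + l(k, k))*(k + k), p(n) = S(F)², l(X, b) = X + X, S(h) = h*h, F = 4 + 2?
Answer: -302330862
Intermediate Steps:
F = 6
S(h) = h²
l(X, b) = 2*X
p(n) = 1296 (p(n) = (6²)² = 36² = 1296)
V(k) = 6*k² (V(k) = (k + 2*k)*(k + k) = (3*k)*(2*k) = 6*k²)
18 + V(p(-4))*(-30) = 18 + (6*1296²)*(-30) = 18 + (6*1679616)*(-30) = 18 + 10077696*(-30) = 18 - 302330880 = -302330862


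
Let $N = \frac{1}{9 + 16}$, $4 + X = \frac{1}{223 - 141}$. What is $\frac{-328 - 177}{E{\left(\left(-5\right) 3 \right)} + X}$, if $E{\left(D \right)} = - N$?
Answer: $\frac{1035250}{8257} \approx 125.38$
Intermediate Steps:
$X = - \frac{327}{82}$ ($X = -4 + \frac{1}{223 - 141} = -4 + \frac{1}{82} = - \frac{327}{82} \approx -3.9878$)
$N = \frac{1}{25} \approx 0.04$
$E{\left(D \right)} = - \frac{1}{25}$ ($E{\left(D \right)} = \left(-1\right) \frac{1}{25} = - \frac{1}{25}$)
$\frac{-328 - 177}{E{\left(\left(-5\right) 3 \right)} + X} = \frac{-328 - 177}{- \frac{1}{25} - \frac{327}{82}} = - \frac{505}{- \frac{8257}{2050}} = \left(-505\right) \left(- \frac{2050}{8257}\right) = \frac{1035250}{8257}$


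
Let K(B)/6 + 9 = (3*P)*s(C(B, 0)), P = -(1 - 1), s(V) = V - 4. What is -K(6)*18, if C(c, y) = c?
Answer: 972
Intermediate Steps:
s(V) = -4 + V
P = 0 (P = -1*0 = 0)
K(B) = -54 (K(B) = -54 + 6*((3*0)*(-4 + B)) = -54 + 6*(0*(-4 + B)) = -54 + 6*0 = -54 + 0 = -54)
-K(6)*18 = -1*(-54)*18 = 54*18 = 972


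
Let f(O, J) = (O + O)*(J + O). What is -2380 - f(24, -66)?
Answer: -364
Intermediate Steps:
f(O, J) = 2*O*(J + O) (f(O, J) = (2*O)*(J + O) = 2*O*(J + O))
-2380 - f(24, -66) = -2380 - 2*24*(-66 + 24) = -2380 - 2*24*(-42) = -2380 - 1*(-2016) = -2380 + 2016 = -364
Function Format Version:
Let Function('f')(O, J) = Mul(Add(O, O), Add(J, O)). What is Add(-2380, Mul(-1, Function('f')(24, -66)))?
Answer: -364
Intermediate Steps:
Function('f')(O, J) = Mul(2, O, Add(J, O)) (Function('f')(O, J) = Mul(Mul(2, O), Add(J, O)) = Mul(2, O, Add(J, O)))
Add(-2380, Mul(-1, Function('f')(24, -66))) = Add(-2380, Mul(-1, Mul(2, 24, Add(-66, 24)))) = Add(-2380, Mul(-1, Mul(2, 24, -42))) = Add(-2380, Mul(-1, -2016)) = Add(-2380, 2016) = -364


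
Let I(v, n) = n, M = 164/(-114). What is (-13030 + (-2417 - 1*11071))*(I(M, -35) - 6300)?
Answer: 167991530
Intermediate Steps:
M = -82/57 (M = 164*(-1/114) = -82/57 ≈ -1.4386)
(-13030 + (-2417 - 1*11071))*(I(M, -35) - 6300) = (-13030 + (-2417 - 1*11071))*(-35 - 6300) = (-13030 + (-2417 - 11071))*(-6335) = (-13030 - 13488)*(-6335) = -26518*(-6335) = 167991530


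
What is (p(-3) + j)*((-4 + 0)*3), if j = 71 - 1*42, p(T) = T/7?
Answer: -2400/7 ≈ -342.86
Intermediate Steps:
p(T) = T/7 (p(T) = T*(⅐) = T/7)
j = 29 (j = 71 - 42 = 29)
(p(-3) + j)*((-4 + 0)*3) = ((⅐)*(-3) + 29)*((-4 + 0)*3) = (-3/7 + 29)*(-4*3) = (200/7)*(-12) = -2400/7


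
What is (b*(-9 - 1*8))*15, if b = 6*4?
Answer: -6120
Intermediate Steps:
b = 24
(b*(-9 - 1*8))*15 = (24*(-9 - 1*8))*15 = (24*(-9 - 8))*15 = (24*(-17))*15 = -408*15 = -6120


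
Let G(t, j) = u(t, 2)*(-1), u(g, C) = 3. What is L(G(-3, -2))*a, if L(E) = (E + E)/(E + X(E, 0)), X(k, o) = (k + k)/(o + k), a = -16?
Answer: -96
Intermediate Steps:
X(k, o) = 2*k/(k + o) (X(k, o) = (2*k)/(k + o) = 2*k/(k + o))
G(t, j) = -3 (G(t, j) = 3*(-1) = -3)
L(E) = 2*E/(2 + E) (L(E) = (E + E)/(E + 2*E/(E + 0)) = (2*E)/(E + 2*E/E) = (2*E)/(E + 2) = (2*E)/(2 + E) = 2*E/(2 + E))
L(G(-3, -2))*a = (2*(-3)/(2 - 3))*(-16) = (2*(-3)/(-1))*(-16) = (2*(-3)*(-1))*(-16) = 6*(-16) = -96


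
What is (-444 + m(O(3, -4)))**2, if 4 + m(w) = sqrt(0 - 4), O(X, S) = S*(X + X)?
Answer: 200700 - 1792*I ≈ 2.007e+5 - 1792.0*I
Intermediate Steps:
O(X, S) = 2*S*X (O(X, S) = S*(2*X) = 2*S*X)
m(w) = -4 + 2*I (m(w) = -4 + sqrt(0 - 4) = -4 + sqrt(-4) = -4 + 2*I)
(-444 + m(O(3, -4)))**2 = (-444 + (-4 + 2*I))**2 = (-448 + 2*I)**2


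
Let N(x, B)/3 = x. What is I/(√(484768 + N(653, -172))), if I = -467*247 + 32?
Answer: -115317*√486727/486727 ≈ -165.29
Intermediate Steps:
N(x, B) = 3*x
I = -115317 (I = -115349 + 32 = -115317)
I/(√(484768 + N(653, -172))) = -115317/√(484768 + 3*653) = -115317/√(484768 + 1959) = -115317*√486727/486727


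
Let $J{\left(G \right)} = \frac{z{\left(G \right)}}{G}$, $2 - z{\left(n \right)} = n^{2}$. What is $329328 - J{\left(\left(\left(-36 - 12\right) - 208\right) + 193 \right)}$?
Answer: $\frac{20743697}{63} \approx 3.2927 \cdot 10^{5}$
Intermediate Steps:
$z{\left(n \right)} = 2 - n^{2}$
$J{\left(G \right)} = \frac{2 - G^{2}}{G}$
$329328 - J{\left(\left(\left(-36 - 12\right) - 208\right) + 193 \right)} = 329328 - \left(- (\left(\left(-36 - 12\right) - 208\right) + 193) + \frac{2}{\left(\left(-36 - 12\right) - 208\right) + 193}\right) = 329328 - \left(- (\left(-48 - 208\right) + 193) + \frac{2}{\left(-48 - 208\right) + 193}\right) = 329328 - \left(- (-256 + 193) + \frac{2}{-256 + 193}\right) = 329328 - \left(\left(-1\right) \left(-63\right) + \frac{2}{-63}\right) = 329328 - \left(63 + 2 \left(- \frac{1}{63}\right)\right) = 329328 - \left(63 - \frac{2}{63}\right) = 329328 - \frac{3967}{63} = \frac{20743697}{63}$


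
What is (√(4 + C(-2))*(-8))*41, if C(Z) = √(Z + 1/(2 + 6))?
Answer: -164*√(16 + I*√30) ≈ -665.28 - 110.72*I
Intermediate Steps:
C(Z) = √(⅛ + Z) (C(Z) = √(Z + 1/8) = √(Z + ⅛) = √(⅛ + Z))
(√(4 + C(-2))*(-8))*41 = (√(4 + √(2 + 16*(-2))/4)*(-8))*41 = (√(4 + √(2 - 32)/4)*(-8))*41 = (√(4 + √(-30)/4)*(-8))*41 = (√(4 + (I*√30)/4)*(-8))*41 = (√(4 + I*√30/4)*(-8))*41 = -8*√(4 + I*√30/4)*41 = -328*√(4 + I*√30/4)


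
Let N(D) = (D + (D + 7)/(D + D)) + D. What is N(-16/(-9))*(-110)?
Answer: -95425/144 ≈ -662.67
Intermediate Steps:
N(D) = 2*D + (7 + D)/(2*D) (N(D) = (D + (7 + D)/((2*D))) + D = (D + (7 + D)*(1/(2*D))) + D = (D + (7 + D)/(2*D)) + D = 2*D + (7 + D)/(2*D))
N(-16/(-9))*(-110) = ((7 + (-16/(-9))*(1 + 4*(-16/(-9))))/(2*((-16/(-9)))))*(-110) = ((7 + (-16*(-1/9))*(1 + 4*(-16*(-1/9))))/(2*((-16*(-1/9)))))*(-110) = ((7 + 16*(1 + 4*(16/9))/9)/(2*(16/9)))*(-110) = ((1/2)*(9/16)*(7 + 16*(1 + 64/9)/9))*(-110) = ((1/2)*(9/16)*(7 + (16/9)*(73/9)))*(-110) = ((1/2)*(9/16)*(7 + 1168/81))*(-110) = ((1/2)*(9/16)*(1735/81))*(-110) = (1735/288)*(-110) = -95425/144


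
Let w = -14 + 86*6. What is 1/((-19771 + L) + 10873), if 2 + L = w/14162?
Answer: -7081/63020649 ≈ -0.00011236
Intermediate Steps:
w = 502 (w = -14 + 516 = 502)
L = -13911/7081 (L = -2 + 502/14162 = -2 + 502*(1/14162) = -2 + 251/7081 = -13911/7081 ≈ -1.9646)
1/((-19771 + L) + 10873) = 1/((-19771 - 13911/7081) + 10873) = 1/(-140012362/7081 + 10873) = 1/(-63020649/7081) = -7081/63020649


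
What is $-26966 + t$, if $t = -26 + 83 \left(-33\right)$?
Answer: $-29731$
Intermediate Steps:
$t = -2765$ ($t = -26 - 2739 = -2765$)
$-26966 + t = -26966 - 2765 = -29731$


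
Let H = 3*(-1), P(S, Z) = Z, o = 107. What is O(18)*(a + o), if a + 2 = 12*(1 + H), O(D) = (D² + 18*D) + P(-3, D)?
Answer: 53946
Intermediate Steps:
O(D) = D² + 19*D (O(D) = (D² + 18*D) + D = D² + 19*D)
H = -3
a = -26 (a = -2 + 12*(1 - 3) = -2 + 12*(-2) = -2 - 24 = -26)
O(18)*(a + o) = (18*(19 + 18))*(-26 + 107) = (18*37)*81 = 666*81 = 53946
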